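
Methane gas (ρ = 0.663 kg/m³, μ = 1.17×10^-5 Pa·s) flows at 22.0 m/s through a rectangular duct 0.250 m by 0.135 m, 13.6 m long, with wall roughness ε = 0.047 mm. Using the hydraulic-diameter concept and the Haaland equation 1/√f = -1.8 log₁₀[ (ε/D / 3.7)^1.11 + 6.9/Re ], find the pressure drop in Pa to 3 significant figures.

ΔP ≈ 213 Pa

Hydraulic diameter D_h = 4A/P = 4·(0.25·0.135)/(2·(0.25+0.135)) = 0.135/0.77 = 0.1753 m.
Re = ρVD_h/μ = 0.663·22·0.1753/1.17e-05 = 2.186e+05.
ε/D_h = 4.7e-05/0.1753 = 0.000268; Haaland gives 1/√f = -1.8 log₁₀[2.54e-05+3.16e-05] = 7.64, so f = 0.01713.
ΔP = f(L/D_h)(ρV²/2) = 0.01713·13.6/0.1753·160.4 = 213.2 Pa.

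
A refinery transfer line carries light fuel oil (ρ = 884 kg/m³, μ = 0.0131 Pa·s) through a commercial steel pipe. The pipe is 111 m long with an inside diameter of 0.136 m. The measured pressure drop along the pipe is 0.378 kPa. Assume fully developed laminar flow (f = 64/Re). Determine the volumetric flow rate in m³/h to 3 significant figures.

Q ≈ 7.86 m³/h

For laminar flow, f = 64/Re with Re = ρVD/μ, so Darcy-Weisbach reduces to ΔP = 32μLV/D². Solving for V: V = ΔP·D²/(32μL) = 378·(0.136)²/(32·0.0131·111) = 0.1503 m/s.
Check: Re = ρVD/μ = 884·0.1503·0.136/0.0131 = 1379 < 2300, so the laminar assumption holds.
Q = V·A = 0.1503·(π/4·0.136²) = 0.002183 m³/s = 7.86 m³/h.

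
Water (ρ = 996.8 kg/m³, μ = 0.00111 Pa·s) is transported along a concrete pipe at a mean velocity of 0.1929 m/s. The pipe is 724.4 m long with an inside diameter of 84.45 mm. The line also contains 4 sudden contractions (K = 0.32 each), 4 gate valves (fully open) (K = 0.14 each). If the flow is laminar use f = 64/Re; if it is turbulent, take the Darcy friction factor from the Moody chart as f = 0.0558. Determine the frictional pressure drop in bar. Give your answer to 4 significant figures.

Reynolds number Re = ρVD/μ = 996.8 · 0.1929 · 0.08445 / 0.00111 = 1.463e+04.
Re > 4000 → turbulent; use the Moody-chart value f = 0.0558.
Total minor-loss coefficient ΣK = 4·0.32 + 4·0.14 = 1.84.
ΔP = [f·L/D + ΣK]·(ρV²/2) = [0.0558·724.4/0.08445 + 1.84]·(996.8·0.1929²/2) = [478.6 + 1.84]·18.55 = 8911 Pa.
ΔP = 8911 Pa = 0.08911 bar.

ΔP ≈ 0.08911 bar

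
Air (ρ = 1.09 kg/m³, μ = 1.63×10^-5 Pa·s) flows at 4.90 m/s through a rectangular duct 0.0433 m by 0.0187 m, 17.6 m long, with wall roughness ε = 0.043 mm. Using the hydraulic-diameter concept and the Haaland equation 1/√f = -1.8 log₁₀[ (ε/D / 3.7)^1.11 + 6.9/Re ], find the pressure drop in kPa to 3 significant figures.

ΔP ≈ 0.302 kPa

Hydraulic diameter D_h = 4A/P = 4·(0.0433·0.0187)/(2·(0.0433+0.0187)) = 0.003239/0.124 = 0.02612 m.
Re = ρVD_h/μ = 1.09·4.9·0.02612/1.63e-05 = 8559.
ε/D_h = 4.3e-05/0.02612 = 0.00165; Haaland gives 1/√f = -1.8 log₁₀[0.00019+0.000806] = 5.403, so f = 0.03426.
ΔP = f(L/D_h)(ρV²/2) = 0.03426·17.6/0.02612·13.09 = 302.1 Pa.
ΔP = 0.302 kPa.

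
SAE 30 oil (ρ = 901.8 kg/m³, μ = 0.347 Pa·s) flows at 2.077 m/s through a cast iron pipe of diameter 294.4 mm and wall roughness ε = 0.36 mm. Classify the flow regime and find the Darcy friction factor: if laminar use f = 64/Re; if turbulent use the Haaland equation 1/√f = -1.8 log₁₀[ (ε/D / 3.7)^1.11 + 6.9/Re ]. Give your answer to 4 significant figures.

Re = ρVD/μ = 901.8·2.077·0.2944/0.347 = 1589.
Re < 2300 → laminar, so f = 64/Re = 0.04027 (roughness is irrelevant in laminar flow).

f ≈ 0.04027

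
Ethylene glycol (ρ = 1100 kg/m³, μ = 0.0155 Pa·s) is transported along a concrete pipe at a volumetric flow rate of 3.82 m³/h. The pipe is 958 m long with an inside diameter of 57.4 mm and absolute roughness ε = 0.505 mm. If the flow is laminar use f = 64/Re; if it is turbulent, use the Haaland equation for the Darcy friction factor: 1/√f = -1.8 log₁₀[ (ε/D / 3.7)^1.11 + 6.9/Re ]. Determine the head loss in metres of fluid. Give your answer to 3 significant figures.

h_f ≈ 5.48 m

Q = 3.82 m³/h = 3.82/3600 = 0.001061 m³/s.
Cross-sectional area A = πD²/4 = π(0.0574)²/4 = 0.002588 m²; mean velocity V = Q/A = 0.001061/0.002588 = 0.4101 m/s.
Reynolds number Re = ρVD/μ = 1100 · 0.4101 · 0.0574 / 0.0155 = 1670.
Re < 2300 → laminar flow, so f = 64/Re = 64/1670 = 0.03831 (the turbulent correlation is not needed).
Darcy-Weisbach: ΔP = f(L/D)(ρV²/2) = 0.03831·(958/0.0574)·(1100·0.4101²/2) = 0.03831·1.669e+04·92.48 = 5.914e+04 Pa.
Head loss h_f = ΔP/(ρg) = 5.914e+04/(1100·9.81) = 5.48 m.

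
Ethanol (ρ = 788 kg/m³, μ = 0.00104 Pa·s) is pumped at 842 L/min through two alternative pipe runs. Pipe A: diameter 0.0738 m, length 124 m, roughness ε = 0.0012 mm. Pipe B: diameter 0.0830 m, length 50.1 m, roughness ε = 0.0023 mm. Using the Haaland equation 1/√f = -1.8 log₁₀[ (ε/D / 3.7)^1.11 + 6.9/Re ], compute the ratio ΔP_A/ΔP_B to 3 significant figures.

Pipe A: V = Q/A = 0.01403/0.004278 = 3.281 m/s; Re = 1.834e+05; ε/D = 1.63e-05; Haaland → f = 0.01586; ΔP_A = f(L/D)(ρV²/2) = 1.13e+05 Pa.
Pipe B: V = Q/A = 0.01403/0.005411 = 2.594 m/s; Re = 1.631e+05; ε/D = 2.77e-05; Haaland → f = 0.01629; ΔP_B = f(L/D)(ρV²/2) = 2.606e+04 Pa.
ΔP_A/ΔP_B = 1.13e+05/2.606e+04 = 4.34.

ΔP_A/ΔP_B ≈ 4.34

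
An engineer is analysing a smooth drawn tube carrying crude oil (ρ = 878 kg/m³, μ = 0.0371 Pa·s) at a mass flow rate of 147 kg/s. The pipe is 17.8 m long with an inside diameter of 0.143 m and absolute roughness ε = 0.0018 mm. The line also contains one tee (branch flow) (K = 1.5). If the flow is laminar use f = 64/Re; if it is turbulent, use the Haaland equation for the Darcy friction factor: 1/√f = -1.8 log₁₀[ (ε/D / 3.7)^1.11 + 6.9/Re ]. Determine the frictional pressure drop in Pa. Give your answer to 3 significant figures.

ΔP ≈ 205000 Pa

A = πD²/4 = π(0.143)²/4 = 0.01606 m²; mean velocity V = ṁ/(ρA) = 147/(878 · 0.01606) = 10.42 m/s.
Reynolds number Re = ρVD/μ = 878 · 10.42 · 0.143 / 0.0371 = 3.528e+04.
Re > 4000 → turbulent. Relative roughness ε/D = 1.8e-06/0.143 = 1.26e-05. Haaland: 1/√f = -1.8 log₁₀[(1.26e-05/3.7)^1.11 + 6.9/3.528e+04] = -1.8 log₁₀[8.52e-07 + 0.000196] = 6.672, so f = 0.02246.
Total minor-loss coefficient ΣK = 1·1.5 = 1.5.
ΔP = [f·L/D + ΣK]·(ρV²/2) = [0.02246·17.8/0.143 + 1.5]·(878·10.42²/2) = [2.796 + 1.5]·4.771e+04 = 2.05e+05 Pa.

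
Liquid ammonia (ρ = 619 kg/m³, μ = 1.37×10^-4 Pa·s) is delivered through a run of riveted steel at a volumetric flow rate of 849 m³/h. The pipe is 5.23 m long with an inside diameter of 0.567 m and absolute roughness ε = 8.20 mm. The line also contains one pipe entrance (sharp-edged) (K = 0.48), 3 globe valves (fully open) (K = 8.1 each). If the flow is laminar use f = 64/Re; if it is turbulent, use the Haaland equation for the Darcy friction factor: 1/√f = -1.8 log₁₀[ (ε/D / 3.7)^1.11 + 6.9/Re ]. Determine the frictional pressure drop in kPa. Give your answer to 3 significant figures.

Q = 849 m³/h = 849/3600 = 0.2358 m³/s.
Cross-sectional area A = πD²/4 = π(0.567)²/4 = 0.2525 m²; mean velocity V = Q/A = 0.2358/0.2525 = 0.934 m/s.
Reynolds number Re = ρVD/μ = 619 · 0.934 · 0.567 / 0.000137 = 2.393e+06.
Re > 4000 → turbulent. Relative roughness ε/D = 0.0082/0.567 = 0.0145. Haaland: 1/√f = -1.8 log₁₀[(0.0145/3.7)^1.11 + 6.9/2.393e+06] = -1.8 log₁₀[0.00212 + 2.88e-06] = 4.81, so f = 0.04322.
Total minor-loss coefficient ΣK = 1·0.48 + 3·8.1 = 24.8.
ΔP = [f·L/D + ΣK]·(ρV²/2) = [0.04322·5.23/0.567 + 24.8]·(619·0.934²/2) = [0.3987 + 24.8]·270 = 6798 Pa.
ΔP = 6798 Pa = 6.80 kPa.

ΔP ≈ 6.80 kPa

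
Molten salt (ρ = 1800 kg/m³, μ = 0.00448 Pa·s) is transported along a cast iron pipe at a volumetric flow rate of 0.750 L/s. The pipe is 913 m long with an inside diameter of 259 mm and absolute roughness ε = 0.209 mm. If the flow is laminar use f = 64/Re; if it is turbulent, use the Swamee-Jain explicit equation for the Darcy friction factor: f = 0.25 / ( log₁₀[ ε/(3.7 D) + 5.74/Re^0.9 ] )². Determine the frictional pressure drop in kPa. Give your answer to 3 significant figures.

ΔP ≈ 0.0278 kPa

Q = 0.750 L/s = 0.750/1000 = 0.00075 m³/s.
Cross-sectional area A = πD²/4 = π(0.259)²/4 = 0.05269 m²; mean velocity V = Q/A = 0.00075/0.05269 = 0.01424 m/s.
Reynolds number Re = ρVD/μ = 1800 · 0.01424 · 0.259 / 0.00448 = 1481.
Re < 2300 → laminar flow, so f = 64/Re = 64/1481 = 0.0432 (the turbulent correlation is not needed).
Darcy-Weisbach: ΔP = f(L/D)(ρV²/2) = 0.0432·(913/0.259)·(1800·0.01424²/2) = 0.0432·3525·0.1824 = 27.78 Pa.
ΔP = 27.78 Pa = 0.0278 kPa.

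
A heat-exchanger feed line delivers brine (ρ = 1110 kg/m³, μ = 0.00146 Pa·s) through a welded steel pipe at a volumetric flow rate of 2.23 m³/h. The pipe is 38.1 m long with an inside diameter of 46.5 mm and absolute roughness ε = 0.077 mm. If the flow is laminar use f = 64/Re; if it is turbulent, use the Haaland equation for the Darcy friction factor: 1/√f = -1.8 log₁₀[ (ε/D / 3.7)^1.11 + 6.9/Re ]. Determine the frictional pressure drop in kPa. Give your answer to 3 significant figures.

Q = 2.23 m³/h = 2.23/3600 = 0.0006194 m³/s.
Cross-sectional area A = πD²/4 = π(0.0465)²/4 = 0.001698 m²; mean velocity V = Q/A = 0.0006194/0.001698 = 0.3648 m/s.
Reynolds number Re = ρVD/μ = 1110 · 0.3648 · 0.0465 / 0.00146 = 1.29e+04.
Re > 4000 → turbulent. Relative roughness ε/D = 7.7e-05/0.0465 = 0.00166. Haaland: 1/√f = -1.8 log₁₀[(0.00166/3.7)^1.11 + 6.9/1.29e+04] = -1.8 log₁₀[0.000192 + 0.000535] = 5.65, so f = 0.03133.
Darcy-Weisbach: ΔP = f(L/D)(ρV²/2) = 0.03133·(38.1/0.0465)·(1110·0.3648²/2) = 0.03133·819.4·73.84 = 1896 Pa.
ΔP = 1896 Pa = 1.90 kPa.

ΔP ≈ 1.90 kPa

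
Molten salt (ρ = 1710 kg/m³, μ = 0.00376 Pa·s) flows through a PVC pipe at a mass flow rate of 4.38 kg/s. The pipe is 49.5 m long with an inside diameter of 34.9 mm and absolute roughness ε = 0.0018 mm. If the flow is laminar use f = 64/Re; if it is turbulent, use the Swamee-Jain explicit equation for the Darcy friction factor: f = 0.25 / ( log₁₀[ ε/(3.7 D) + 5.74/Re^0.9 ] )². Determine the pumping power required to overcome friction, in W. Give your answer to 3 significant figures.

A = πD²/4 = π(0.0349)²/4 = 0.0009566 m²; mean velocity V = ṁ/(ρA) = 4.38/(1710 · 0.0009566) = 2.678 m/s.
Reynolds number Re = ρVD/μ = 1710 · 2.678 · 0.0349 / 0.00376 = 4.25e+04.
Re > 4000 → turbulent. Relative roughness ε/D = 1.8e-06/0.0349 = 5.16e-05. Swamee-Jain: f = 0.25/(log₁₀[5.16e-05/3.7 + 5.74/4.25e+04^0.9])² = 0.25/(log₁₀[1.39e-05 + 0.000392])² = 0.25/(-3.391)² = 0.02174.
Darcy-Weisbach: ΔP = f(L/D)(ρV²/2) = 0.02174·(49.5/0.0349)·(1710·2.678²/2) = 0.02174·1418·6130 = 1.89e+05 Pa.
Q = ṁ/ρ = 4.38/1710 = 0.002561 m³/s.
Pumping power P = QΔP = 0.002561·1.89e+05 = 484.0 W = 484 W.

P ≈ 484 W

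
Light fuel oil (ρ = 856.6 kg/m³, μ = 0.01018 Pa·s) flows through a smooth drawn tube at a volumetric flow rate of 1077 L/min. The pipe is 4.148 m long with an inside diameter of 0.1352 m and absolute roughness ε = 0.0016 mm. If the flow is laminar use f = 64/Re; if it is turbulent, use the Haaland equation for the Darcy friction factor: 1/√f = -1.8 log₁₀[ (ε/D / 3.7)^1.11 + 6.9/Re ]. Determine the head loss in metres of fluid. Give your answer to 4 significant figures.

Q = 1077 L/min = 1077/60000 = 0.01795 m³/s.
Cross-sectional area A = πD²/4 = π(0.1352)²/4 = 0.01436 m²; mean velocity V = Q/A = 0.01795/0.01436 = 1.25 m/s.
Reynolds number Re = ρVD/μ = 856.6 · 1.25 · 0.1352 / 0.0102 = 1.422e+04.
Re > 4000 → turbulent. Relative roughness ε/D = 1.6e-06/0.1352 = 1.18e-05. Haaland: 1/√f = -1.8 log₁₀[(1.18e-05/3.7)^1.11 + 6.9/1.422e+04] = -1.8 log₁₀[7.95e-07 + 0.000485] = 5.964, so f = 0.02811.
Darcy-Weisbach: ΔP = f(L/D)(ρV²/2) = 0.02811·(4.148/0.1352)·(856.6·1.25²/2) = 0.02811·30.68·669.6 = 577.5 Pa.
Head loss h_f = ΔP/(ρg) = 577.5/(856.6·9.81) = 0.06872 m.

h_f ≈ 0.06872 m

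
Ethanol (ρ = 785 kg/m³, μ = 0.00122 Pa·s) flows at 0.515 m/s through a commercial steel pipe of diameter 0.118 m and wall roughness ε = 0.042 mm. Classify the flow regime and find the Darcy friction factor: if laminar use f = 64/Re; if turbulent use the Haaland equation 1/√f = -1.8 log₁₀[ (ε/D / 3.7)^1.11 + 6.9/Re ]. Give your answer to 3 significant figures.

f ≈ 0.0229

Re = ρVD/μ = 785·0.515·0.118/0.00122 = 3.91e+04.
Re > 4000 → turbulent. ε/D = 4.2e-05/0.118 = 0.000356; Haaland: 1/√f = -1.8 log₁₀[3.48e-05 + 0.000176] = 6.615, so f = 0.02285.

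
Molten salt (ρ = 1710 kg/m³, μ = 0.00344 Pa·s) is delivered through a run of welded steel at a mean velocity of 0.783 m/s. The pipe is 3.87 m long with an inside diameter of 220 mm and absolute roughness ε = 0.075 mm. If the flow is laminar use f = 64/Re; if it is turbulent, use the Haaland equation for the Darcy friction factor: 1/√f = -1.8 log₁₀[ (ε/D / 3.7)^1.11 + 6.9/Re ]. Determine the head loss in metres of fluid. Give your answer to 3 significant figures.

h_f ≈ 0.0109 m

Reynolds number Re = ρVD/μ = 1710 · 0.783 · 0.22 / 0.00344 = 8.563e+04.
Re > 4000 → turbulent. Relative roughness ε/D = 7.5e-05/0.22 = 0.000341. Haaland: 1/√f = -1.8 log₁₀[(0.000341/3.7)^1.11 + 6.9/8.563e+04] = -1.8 log₁₀[3.32e-05 + 8.06e-05] = 7.099, so f = 0.01984.
Darcy-Weisbach: ΔP = f(L/D)(ρV²/2) = 0.01984·(3.87/0.22)·(1710·0.783²/2) = 0.01984·17.59·524.2 = 183 Pa.
Head loss h_f = ΔP/(ρg) = 183/(1710·9.81) = 0.0109 m.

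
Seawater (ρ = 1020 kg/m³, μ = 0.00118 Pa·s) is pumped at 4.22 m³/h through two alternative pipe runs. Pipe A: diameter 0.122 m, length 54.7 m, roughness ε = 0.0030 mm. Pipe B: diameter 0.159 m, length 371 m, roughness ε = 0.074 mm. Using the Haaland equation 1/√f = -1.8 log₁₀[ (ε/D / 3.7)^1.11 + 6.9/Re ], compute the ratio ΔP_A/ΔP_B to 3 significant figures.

ΔP_A/ΔP_B ≈ 0.508

Pipe A: V = Q/A = 0.001172/0.01169 = 0.1003 m/s; Re = 1.057e+04; ε/D = 2.46e-05; Haaland → f = 0.03044; ΔP_A = f(L/D)(ρV²/2) = 69.99 Pa.
Pipe B: V = Q/A = 0.001172/0.01986 = 0.05904 m/s; Re = 8114; ε/D = 0.000465; Haaland → f = 0.03324; ΔP_B = f(L/D)(ρV²/2) = 137.9 Pa.
ΔP_A/ΔP_B = 69.99/137.9 = 0.508.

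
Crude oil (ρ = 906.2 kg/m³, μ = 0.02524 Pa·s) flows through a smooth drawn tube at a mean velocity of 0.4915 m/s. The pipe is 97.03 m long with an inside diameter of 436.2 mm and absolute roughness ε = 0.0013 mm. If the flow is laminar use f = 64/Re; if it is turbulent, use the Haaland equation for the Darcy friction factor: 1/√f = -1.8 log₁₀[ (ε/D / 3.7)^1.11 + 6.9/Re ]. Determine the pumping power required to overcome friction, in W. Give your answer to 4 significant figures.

P ≈ 59.43 W

Reynolds number Re = ρVD/μ = 906.2 · 0.4915 · 0.4362 / 0.0252 = 7697.
Re > 4000 → turbulent. Relative roughness ε/D = 1.3e-06/0.4362 = 2.98e-06. Haaland: 1/√f = -1.8 log₁₀[(2.98e-06/3.7)^1.11 + 6.9/7697] = -1.8 log₁₀[1.72e-07 + 0.000896] = 5.485, so f = 0.03323.
Darcy-Weisbach: ΔP = f(L/D)(ρV²/2) = 0.03323·(97.03/0.4362)·(906.2·0.4915²/2) = 0.03323·222.4·109.5 = 809.2 Pa.
Q = V·A = 0.4915·0.1494 = 0.07345 m³/s.
Pumping power P = QΔP = 0.07345·809.2 = 59.435 W = 59.43 W.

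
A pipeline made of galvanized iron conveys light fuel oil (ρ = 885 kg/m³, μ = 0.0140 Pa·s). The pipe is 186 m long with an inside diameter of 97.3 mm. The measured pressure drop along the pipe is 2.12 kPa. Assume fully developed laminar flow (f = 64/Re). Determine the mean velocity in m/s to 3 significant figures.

V ≈ 0.241 m/s

For laminar flow, f = 64/Re with Re = ρVD/μ, so Darcy-Weisbach reduces to ΔP = 32μLV/D². Solving for V: V = ΔP·D²/(32μL) = 2120·(0.0973)²/(32·0.014·186) = 0.2409 m/s.
Check: Re = ρVD/μ = 885·0.2409·0.0973/0.014 = 1481 < 2300, so the laminar assumption holds.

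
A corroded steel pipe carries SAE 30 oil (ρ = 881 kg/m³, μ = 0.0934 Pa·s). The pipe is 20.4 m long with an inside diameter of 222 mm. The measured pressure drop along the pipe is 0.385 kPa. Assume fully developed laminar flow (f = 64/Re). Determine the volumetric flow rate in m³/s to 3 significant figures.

Q ≈ 0.0120 m³/s

For laminar flow, f = 64/Re with Re = ρVD/μ, so Darcy-Weisbach reduces to ΔP = 32μLV/D². Solving for V: V = ΔP·D²/(32μL) = 385·(0.222)²/(32·0.0934·20.4) = 0.3112 m/s.
Check: Re = ρVD/μ = 881·0.3112·0.222/0.0934 = 651.7 < 2300, so the laminar assumption holds.
Q = V·A = 0.3112·(π/4·0.222²) = 0.01205 m³/s = 0.0120 m³/s.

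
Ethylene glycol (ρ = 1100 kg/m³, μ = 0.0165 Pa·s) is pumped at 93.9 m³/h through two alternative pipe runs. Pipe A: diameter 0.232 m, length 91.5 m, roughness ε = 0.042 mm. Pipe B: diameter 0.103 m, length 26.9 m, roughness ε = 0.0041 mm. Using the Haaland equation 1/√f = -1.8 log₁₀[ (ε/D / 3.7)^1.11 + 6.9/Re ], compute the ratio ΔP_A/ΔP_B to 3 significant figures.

Pipe A: V = Q/A = 0.02608/0.04227 = 0.617 m/s; Re = 9543; ε/D = 0.000181; Haaland → f = 0.03148; ΔP_A = f(L/D)(ρV²/2) = 2600 Pa.
Pipe B: V = Q/A = 0.02608/0.008332 = 3.13 m/s; Re = 2.15e+04; ε/D = 3.98e-05; Haaland → f = 0.02535; ΔP_B = f(L/D)(ρV²/2) = 3.568e+04 Pa.
ΔP_A/ΔP_B = 2600/3.568e+04 = 0.0729.

ΔP_A/ΔP_B ≈ 0.0729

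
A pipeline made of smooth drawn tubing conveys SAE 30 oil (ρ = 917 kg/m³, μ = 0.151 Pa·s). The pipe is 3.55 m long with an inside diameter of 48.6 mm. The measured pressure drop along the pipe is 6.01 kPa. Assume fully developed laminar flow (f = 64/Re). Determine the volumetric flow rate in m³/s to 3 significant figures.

For laminar flow, f = 64/Re with Re = ρVD/μ, so Darcy-Weisbach reduces to ΔP = 32μLV/D². Solving for V: V = ΔP·D²/(32μL) = 6010·(0.0486)²/(32·0.151·3.55) = 0.8275 m/s.
Check: Re = ρVD/μ = 917·0.8275·0.0486/0.151 = 244.2 < 2300, so the laminar assumption holds.
Q = V·A = 0.8275·(π/4·0.0486²) = 0.001535 m³/s = 0.00154 m³/s.

Q ≈ 0.00154 m³/s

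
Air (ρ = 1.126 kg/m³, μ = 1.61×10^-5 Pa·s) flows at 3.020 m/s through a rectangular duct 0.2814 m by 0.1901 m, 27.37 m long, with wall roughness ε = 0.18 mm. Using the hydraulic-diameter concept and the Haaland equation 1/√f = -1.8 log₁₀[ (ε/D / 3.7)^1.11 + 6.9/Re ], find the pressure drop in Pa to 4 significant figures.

Hydraulic diameter D_h = 4A/P = 4·(0.2814·0.1901)/(2·(0.2814+0.1901)) = 0.214/0.943 = 0.2269 m.
Re = ρVD_h/μ = 1.126·3.02·0.2269/1.61e-05 = 4.793e+04.
ε/D_h = 0.00018/0.2269 = 0.000793; Haaland gives 1/√f = -1.8 log₁₀[8.47e-05+0.000144] = 6.554, so f = 0.02328.
ΔP = f(L/D_h)(ρV²/2) = 0.02328·27.37/0.2269·5.135 = 14.42 Pa.

ΔP ≈ 14.42 Pa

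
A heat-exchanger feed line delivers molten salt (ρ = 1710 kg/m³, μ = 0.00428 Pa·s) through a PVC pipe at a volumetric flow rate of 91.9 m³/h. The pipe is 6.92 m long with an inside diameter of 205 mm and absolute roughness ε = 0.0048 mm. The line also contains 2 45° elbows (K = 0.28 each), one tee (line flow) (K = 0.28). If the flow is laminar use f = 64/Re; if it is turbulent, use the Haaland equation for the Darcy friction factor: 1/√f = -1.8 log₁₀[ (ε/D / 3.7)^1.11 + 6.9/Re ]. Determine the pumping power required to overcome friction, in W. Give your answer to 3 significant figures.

Q = 91.9 m³/h = 91.9/3600 = 0.02553 m³/s.
Cross-sectional area A = πD²/4 = π(0.205)²/4 = 0.03301 m²; mean velocity V = Q/A = 0.02553/0.03301 = 0.7734 m/s.
Reynolds number Re = ρVD/μ = 1710 · 0.7734 · 0.205 / 0.00428 = 6.335e+04.
Re > 4000 → turbulent. Relative roughness ε/D = 4.8e-06/0.205 = 2.34e-05. Haaland: 1/√f = -1.8 log₁₀[(2.34e-05/3.7)^1.11 + 6.9/6.335e+04] = -1.8 log₁₀[1.7e-06 + 0.000109] = 7.121, so f = 0.01972.
Total minor-loss coefficient ΣK = 2·0.28 + 1·0.28 = 0.84.
ΔP = [f·L/D + ΣK]·(ρV²/2) = [0.01972·6.92/0.205 + 0.84]·(1710·0.7734²/2) = [0.6657 + 0.84]·511.4 = 770.1 Pa.
Pumping power P = QΔP = 0.02553·770.1 = 19.66 W = 19.7 W.

P ≈ 19.7 W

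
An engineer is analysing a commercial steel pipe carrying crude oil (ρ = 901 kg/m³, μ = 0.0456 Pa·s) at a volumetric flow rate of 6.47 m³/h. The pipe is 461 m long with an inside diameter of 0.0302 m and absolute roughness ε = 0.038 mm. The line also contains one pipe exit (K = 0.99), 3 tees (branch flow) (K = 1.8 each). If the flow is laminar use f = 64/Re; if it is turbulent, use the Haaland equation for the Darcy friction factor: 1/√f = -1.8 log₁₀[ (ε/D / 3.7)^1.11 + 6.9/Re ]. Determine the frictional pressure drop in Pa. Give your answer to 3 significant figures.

Q = 6.47 m³/h = 6.47/3600 = 0.001797 m³/s.
Cross-sectional area A = πD²/4 = π(0.0302)²/4 = 0.0007163 m²; mean velocity V = Q/A = 0.001797/0.0007163 = 2.509 m/s.
Reynolds number Re = ρVD/μ = 901 · 2.509 · 0.0302 / 0.0456 = 1497.
Re < 2300 → laminar flow, so f = 64/Re = 64/1497 = 0.04275 (the turbulent correlation is not needed).
Total minor-loss coefficient ΣK = 1·0.99 + 3·1.8 = 6.39.
ΔP = [f·L/D + ΣK]·(ρV²/2) = [0.04275·461/0.0302 + 6.39]·(901·2.509²/2) = [652.5 + 6.39]·2836 = 1.869e+06 Pa.

ΔP ≈ 1.87×10^6 Pa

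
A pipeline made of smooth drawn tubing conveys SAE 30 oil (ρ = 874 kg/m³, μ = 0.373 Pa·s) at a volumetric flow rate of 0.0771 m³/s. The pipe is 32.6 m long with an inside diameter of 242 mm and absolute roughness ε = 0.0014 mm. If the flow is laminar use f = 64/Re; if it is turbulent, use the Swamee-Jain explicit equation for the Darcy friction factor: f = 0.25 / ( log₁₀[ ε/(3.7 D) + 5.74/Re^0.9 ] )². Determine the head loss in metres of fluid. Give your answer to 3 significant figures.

h_f ≈ 1.30 m

Cross-sectional area A = πD²/4 = π(0.242)²/4 = 0.046 m²; mean velocity V = Q/A = 0.0771/0.046 = 1.676 m/s.
Reynolds number Re = ρVD/μ = 874 · 1.676 · 0.242 / 0.373 = 950.5.
Re < 2300 → laminar flow, so f = 64/Re = 64/950.5 = 0.06733 (the turbulent correlation is not needed).
Darcy-Weisbach: ΔP = f(L/D)(ρV²/2) = 0.06733·(32.6/0.242)·(874·1.676²/2) = 0.06733·134.7·1228 = 1.114e+04 Pa.
Head loss h_f = ΔP/(ρg) = 1.114e+04/(874·9.81) = 1.30 m.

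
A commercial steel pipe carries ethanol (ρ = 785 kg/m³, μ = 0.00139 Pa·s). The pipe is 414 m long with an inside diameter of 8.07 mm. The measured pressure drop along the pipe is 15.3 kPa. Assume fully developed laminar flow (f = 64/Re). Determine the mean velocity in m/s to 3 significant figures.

V ≈ 0.0541 m/s

For laminar flow, f = 64/Re with Re = ρVD/μ, so Darcy-Weisbach reduces to ΔP = 32μLV/D². Solving for V: V = ΔP·D²/(32μL) = 1.53e+04·(0.00807)²/(32·0.00139·414) = 0.05411 m/s.
Check: Re = ρVD/μ = 785·0.05411·0.00807/0.00139 = 246.6 < 2300, so the laminar assumption holds.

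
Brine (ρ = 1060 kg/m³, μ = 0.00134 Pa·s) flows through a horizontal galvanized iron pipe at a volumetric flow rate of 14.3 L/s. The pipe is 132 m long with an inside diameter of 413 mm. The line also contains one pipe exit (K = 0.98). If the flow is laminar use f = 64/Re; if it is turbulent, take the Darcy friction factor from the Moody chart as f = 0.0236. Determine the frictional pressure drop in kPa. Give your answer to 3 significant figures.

Q = 14.3 L/s = 14.3/1000 = 0.0143 m³/s.
Cross-sectional area A = πD²/4 = π(0.413)²/4 = 0.134 m²; mean velocity V = Q/A = 0.0143/0.134 = 0.1067 m/s.
Reynolds number Re = ρVD/μ = 1060 · 0.1067 · 0.413 / 0.00134 = 3.487e+04.
Re > 4000 → turbulent; use the Moody-chart value f = 0.0236.
Total minor-loss coefficient ΣK = 1·0.98 = 0.98.
ΔP = [f·L/D + ΣK]·(ρV²/2) = [0.0236·132/0.413 + 0.98]·(1060·0.1067²/2) = [7.543 + 0.98]·6.039 = 51.47 Pa.
ΔP = 51.47 Pa = 0.0515 kPa.

ΔP ≈ 0.0515 kPa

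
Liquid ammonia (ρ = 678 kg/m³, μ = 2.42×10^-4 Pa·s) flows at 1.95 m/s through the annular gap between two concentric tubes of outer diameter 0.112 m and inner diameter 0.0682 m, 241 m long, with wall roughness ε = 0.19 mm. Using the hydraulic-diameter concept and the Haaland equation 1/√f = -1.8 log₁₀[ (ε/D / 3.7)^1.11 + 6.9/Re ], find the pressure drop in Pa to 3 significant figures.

Hydraulic diameter D_h = 4A/P = D_o - D_i = 0.112 - 0.0682 = 0.0438 m.
Re = ρVD_h/μ = 678·1.95·0.0438/0.000242 = 2.393e+05.
ε/D_h = 0.00019/0.0438 = 0.00434; Haaland gives 1/√f = -1.8 log₁₀[0.000558+2.88e-05] = 5.817, so f = 0.02956.
ΔP = f(L/D_h)(ρV²/2) = 0.02956·241/0.0438·1289 = 2.096e+05 Pa.

ΔP ≈ 210000 Pa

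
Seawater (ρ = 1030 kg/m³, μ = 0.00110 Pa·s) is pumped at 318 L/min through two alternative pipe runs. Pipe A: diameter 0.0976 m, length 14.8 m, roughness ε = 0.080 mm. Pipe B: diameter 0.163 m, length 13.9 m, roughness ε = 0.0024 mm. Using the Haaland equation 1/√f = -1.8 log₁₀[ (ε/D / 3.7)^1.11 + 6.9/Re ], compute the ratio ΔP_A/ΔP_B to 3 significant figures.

Pipe A: V = Q/A = 0.0053/0.007482 = 0.7084 m/s; Re = 6.474e+04; ε/D = 0.00082; Haaland → f = 0.02241; ΔP_A = f(L/D)(ρV²/2) = 878.2 Pa.
Pipe B: V = Q/A = 0.0053/0.02087 = 0.254 m/s; Re = 3.877e+04; ε/D = 1.47e-05; Haaland → f = 0.02198; ΔP_B = f(L/D)(ρV²/2) = 62.28 Pa.
ΔP_A/ΔP_B = 878.2/62.28 = 14.1.

ΔP_A/ΔP_B ≈ 14.1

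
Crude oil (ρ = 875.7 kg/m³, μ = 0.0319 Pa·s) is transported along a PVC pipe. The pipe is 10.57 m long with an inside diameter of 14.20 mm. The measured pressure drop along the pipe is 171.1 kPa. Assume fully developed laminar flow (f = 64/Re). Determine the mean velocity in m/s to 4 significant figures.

For laminar flow, f = 64/Re with Re = ρVD/μ, so Darcy-Weisbach reduces to ΔP = 32μLV/D². Solving for V: V = ΔP·D²/(32μL) = 1.711e+05·(0.0142)²/(32·0.0319·10.57) = 3.198 m/s.
Check: Re = ρVD/μ = 875.7·3.198·0.0142/0.0319 = 1246 < 2300, so the laminar assumption holds.

V ≈ 3.198 m/s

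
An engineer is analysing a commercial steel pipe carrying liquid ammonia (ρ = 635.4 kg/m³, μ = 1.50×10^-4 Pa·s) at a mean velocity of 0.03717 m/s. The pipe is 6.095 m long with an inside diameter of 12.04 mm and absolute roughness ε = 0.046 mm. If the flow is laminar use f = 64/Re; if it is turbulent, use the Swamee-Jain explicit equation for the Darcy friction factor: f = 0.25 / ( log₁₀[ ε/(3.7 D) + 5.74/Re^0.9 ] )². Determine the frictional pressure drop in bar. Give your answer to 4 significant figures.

Reynolds number Re = ρVD/μ = 635.4 · 0.03717 · 0.01204 / 0.00015 = 1896.
Re < 2300 → laminar flow, so f = 64/Re = 64/1896 = 0.03376 (the turbulent correlation is not needed).
Darcy-Weisbach: ΔP = f(L/D)(ρV²/2) = 0.03376·(6.095/0.01204)·(635.4·0.03717²/2) = 0.03376·506.2·0.4389 = 7.502 Pa.
ΔP = 7.502 Pa = 7.502×10^-5 bar.

ΔP ≈ 7.502×10^-5 bar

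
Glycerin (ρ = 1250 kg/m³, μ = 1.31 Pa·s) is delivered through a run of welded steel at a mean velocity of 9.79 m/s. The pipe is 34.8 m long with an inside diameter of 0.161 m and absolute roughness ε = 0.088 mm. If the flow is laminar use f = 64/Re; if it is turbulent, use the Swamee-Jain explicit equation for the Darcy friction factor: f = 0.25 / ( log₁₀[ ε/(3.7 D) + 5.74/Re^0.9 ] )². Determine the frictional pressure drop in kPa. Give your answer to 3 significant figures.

Reynolds number Re = ρVD/μ = 1250 · 9.79 · 0.161 / 1.31 = 1504.
Re < 2300 → laminar flow, so f = 64/Re = 64/1504 = 0.04255 (the turbulent correlation is not needed).
Darcy-Weisbach: ΔP = f(L/D)(ρV²/2) = 0.04255·(34.8/0.161)·(1250·9.79²/2) = 0.04255·216.1·5.99e+04 = 5.51e+05 Pa.
ΔP = 5.51e+05 Pa = 551 kPa.

ΔP ≈ 551 kPa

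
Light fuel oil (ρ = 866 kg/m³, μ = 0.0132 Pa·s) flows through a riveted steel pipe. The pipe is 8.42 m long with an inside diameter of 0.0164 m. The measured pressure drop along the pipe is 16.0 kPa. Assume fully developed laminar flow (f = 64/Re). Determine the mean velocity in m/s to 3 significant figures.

V ≈ 1.21 m/s

For laminar flow, f = 64/Re with Re = ρVD/μ, so Darcy-Weisbach reduces to ΔP = 32μLV/D². Solving for V: V = ΔP·D²/(32μL) = 1.6e+04·(0.0164)²/(32·0.0132·8.42) = 1.21 m/s.
Check: Re = ρVD/μ = 866·1.21·0.0164/0.0132 = 1302 < 2300, so the laminar assumption holds.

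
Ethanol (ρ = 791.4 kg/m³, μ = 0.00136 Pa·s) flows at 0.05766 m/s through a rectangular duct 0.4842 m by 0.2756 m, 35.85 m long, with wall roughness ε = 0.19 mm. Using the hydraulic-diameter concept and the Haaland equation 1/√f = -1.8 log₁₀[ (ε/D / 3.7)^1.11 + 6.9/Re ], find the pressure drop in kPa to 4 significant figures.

ΔP ≈ 0.004064 kPa

Hydraulic diameter D_h = 4A/P = 4·(0.4842·0.2756)/(2·(0.4842+0.2756)) = 0.5338/1.52 = 0.3513 m.
Re = ρVD_h/μ = 791.4·0.05766·0.3513/0.00136 = 1.179e+04.
ε/D_h = 0.00019/0.3513 = 0.000541; Haaland gives 1/√f = -1.8 log₁₀[5.53e-05+0.000585] = 5.748, so f = 0.03027.
ΔP = f(L/D_h)(ρV²/2) = 0.03027·35.85/0.3513·1.316 = 4.064 Pa.
ΔP = 0.004064 kPa.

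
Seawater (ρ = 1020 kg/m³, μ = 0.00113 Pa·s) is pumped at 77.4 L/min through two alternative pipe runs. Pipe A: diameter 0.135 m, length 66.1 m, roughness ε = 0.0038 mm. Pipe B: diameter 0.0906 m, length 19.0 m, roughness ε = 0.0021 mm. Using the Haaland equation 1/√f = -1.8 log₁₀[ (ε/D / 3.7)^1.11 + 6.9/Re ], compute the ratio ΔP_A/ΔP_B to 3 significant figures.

ΔP_A/ΔP_B ≈ 0.526

Pipe A: V = Q/A = 0.00129/0.01431 = 0.09012 m/s; Re = 1.098e+04; ε/D = 2.81e-05; Haaland → f = 0.03013; ΔP_A = f(L/D)(ρV²/2) = 61.12 Pa.
Pipe B: V = Q/A = 0.00129/0.006447 = 0.2001 m/s; Re = 1.636e+04; ε/D = 2.32e-05; Haaland → f = 0.02712; ΔP_B = f(L/D)(ρV²/2) = 116.2 Pa.
ΔP_A/ΔP_B = 61.12/116.2 = 0.526.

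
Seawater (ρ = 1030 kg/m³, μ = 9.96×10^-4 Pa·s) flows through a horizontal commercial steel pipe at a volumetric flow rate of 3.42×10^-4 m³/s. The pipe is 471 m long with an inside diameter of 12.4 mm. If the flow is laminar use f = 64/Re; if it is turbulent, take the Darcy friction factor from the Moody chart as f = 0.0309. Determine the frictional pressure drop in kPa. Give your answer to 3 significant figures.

ΔP ≈ 4850 kPa

Cross-sectional area A = πD²/4 = π(0.0124)²/4 = 0.0001208 m²; mean velocity V = Q/A = 0.000342/0.0001208 = 2.832 m/s.
Reynolds number Re = ρVD/μ = 1030 · 2.832 · 0.0124 / 0.000996 = 3.632e+04.
Re > 4000 → turbulent; use the Moody-chart value f = 0.0309.
Darcy-Weisbach: ΔP = f(L/D)(ρV²/2) = 0.0309·(471/0.0124)·(1030·2.832²/2) = 0.0309·3.798e+04·4130 = 4.848e+06 Pa.
ΔP = 4.848e+06 Pa = 4850 kPa.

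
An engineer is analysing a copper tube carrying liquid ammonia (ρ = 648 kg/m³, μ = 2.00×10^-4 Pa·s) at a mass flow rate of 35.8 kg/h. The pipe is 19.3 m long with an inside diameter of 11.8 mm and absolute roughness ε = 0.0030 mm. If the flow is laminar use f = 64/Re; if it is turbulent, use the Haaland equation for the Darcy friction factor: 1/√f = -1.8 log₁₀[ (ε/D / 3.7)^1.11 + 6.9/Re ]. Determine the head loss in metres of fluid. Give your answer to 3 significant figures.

ṁ = 35.8 kg/h = 35.8/3600 = 0.009944 kg/s.
A = πD²/4 = π(0.0118)²/4 = 0.0001094 m²; mean velocity V = ṁ/(ρA) = 0.009944/(648 · 0.0001094) = 0.1403 m/s.
Reynolds number Re = ρVD/μ = 648 · 0.1403 · 0.0118 / 0.0002 = 5365.
Re > 4000 → turbulent. Relative roughness ε/D = 3e-06/0.0118 = 0.000254. Haaland: 1/√f = -1.8 log₁₀[(0.000254/3.7)^1.11 + 6.9/5365] = -1.8 log₁₀[2.39e-05 + 0.00129] = 5.189, so f = 0.03714.
Darcy-Weisbach: ΔP = f(L/D)(ρV²/2) = 0.03714·(19.3/0.0118)·(648·0.1403²/2) = 0.03714·1636·6.38 = 387.6 Pa.
Head loss h_f = ΔP/(ρg) = 387.6/(648·9.81) = 0.0610 m.

h_f ≈ 0.0610 m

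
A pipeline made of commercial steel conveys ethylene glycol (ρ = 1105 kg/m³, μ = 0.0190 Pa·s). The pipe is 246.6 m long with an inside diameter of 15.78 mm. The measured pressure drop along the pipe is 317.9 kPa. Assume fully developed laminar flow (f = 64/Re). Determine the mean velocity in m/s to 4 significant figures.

For laminar flow, f = 64/Re with Re = ρVD/μ, so Darcy-Weisbach reduces to ΔP = 32μLV/D². Solving for V: V = ΔP·D²/(32μL) = 3.179e+05·(0.01578)²/(32·0.019·246.6) = 0.528 m/s.
Check: Re = ρVD/μ = 1105·0.528·0.01578/0.019 = 484.5 < 2300, so the laminar assumption holds.

V ≈ 0.5280 m/s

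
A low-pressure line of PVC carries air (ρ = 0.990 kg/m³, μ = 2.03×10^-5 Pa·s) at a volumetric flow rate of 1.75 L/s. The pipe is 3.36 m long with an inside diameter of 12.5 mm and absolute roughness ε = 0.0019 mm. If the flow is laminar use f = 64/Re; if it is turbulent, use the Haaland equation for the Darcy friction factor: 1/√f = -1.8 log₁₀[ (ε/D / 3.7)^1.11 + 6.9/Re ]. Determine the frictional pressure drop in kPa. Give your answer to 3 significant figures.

ΔP ≈ 0.873 kPa

Q = 1.75 L/s = 1.75/1000 = 0.00175 m³/s.
Cross-sectional area A = πD²/4 = π(0.0125)²/4 = 0.0001227 m²; mean velocity V = Q/A = 0.00175/0.0001227 = 14.26 m/s.
Reynolds number Re = ρVD/μ = 0.99 · 14.26 · 0.0125 / 2.03e-05 = 8693.
Re > 4000 → turbulent. Relative roughness ε/D = 1.9e-06/0.0125 = 0.000152. Haaland: 1/√f = -1.8 log₁₀[(0.000152/3.7)^1.11 + 6.9/8693] = -1.8 log₁₀[1.35e-05 + 0.000794] = 5.567, so f = 0.03226.
Darcy-Weisbach: ΔP = f(L/D)(ρV²/2) = 0.03226·(3.36/0.0125)·(0.99·14.26²/2) = 0.03226·268.8·100.7 = 872.9 Pa.
ΔP = 872.9 Pa = 0.873 kPa.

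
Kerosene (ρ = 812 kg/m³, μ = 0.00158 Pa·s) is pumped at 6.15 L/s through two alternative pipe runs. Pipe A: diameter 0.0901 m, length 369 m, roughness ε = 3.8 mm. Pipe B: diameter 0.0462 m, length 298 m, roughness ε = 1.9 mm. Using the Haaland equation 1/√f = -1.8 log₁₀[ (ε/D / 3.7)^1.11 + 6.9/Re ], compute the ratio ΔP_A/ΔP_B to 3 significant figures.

Pipe A: V = Q/A = 0.00615/0.006376 = 0.9646 m/s; Re = 4.466e+04; ε/D = 0.0422; Haaland → f = 0.06693; ΔP_A = f(L/D)(ρV²/2) = 1.035e+05 Pa.
Pipe B: V = Q/A = 0.00615/0.001676 = 3.669 m/s; Re = 8.71e+04; ε/D = 0.0411; Haaland → f = 0.06591; ΔP_B = f(L/D)(ρV²/2) = 2.323e+06 Pa.
ΔP_A/ΔP_B = 1.035e+05/2.323e+06 = 0.0446.

ΔP_A/ΔP_B ≈ 0.0446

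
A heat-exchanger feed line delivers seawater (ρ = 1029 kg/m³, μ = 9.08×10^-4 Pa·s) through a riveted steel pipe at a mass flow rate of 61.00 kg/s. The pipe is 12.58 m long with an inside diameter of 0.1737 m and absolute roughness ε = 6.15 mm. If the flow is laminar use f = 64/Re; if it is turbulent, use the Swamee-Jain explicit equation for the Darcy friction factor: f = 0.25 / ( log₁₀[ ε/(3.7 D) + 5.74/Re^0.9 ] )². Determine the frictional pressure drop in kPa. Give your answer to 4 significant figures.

A = πD²/4 = π(0.1737)²/4 = 0.0237 m²; mean velocity V = ṁ/(ρA) = 61/(1029 · 0.0237) = 2.502 m/s.
Reynolds number Re = ρVD/μ = 1029 · 2.502 · 0.1737 / 0.000908 = 4.924e+05.
Re > 4000 → turbulent. Relative roughness ε/D = 0.00615/0.1737 = 0.0354. Swamee-Jain: f = 0.25/(log₁₀[0.0354/3.7 + 5.74/4.924e+05^0.9])² = 0.25/(log₁₀[0.00957 + 4.32e-05])² = 0.25/(-2.017)² = 0.06144.
Darcy-Weisbach: ΔP = f(L/D)(ρV²/2) = 0.06144·(12.58/0.1737)·(1029·2.502²/2) = 0.06144·72.42·3220 = 1.433e+04 Pa.
ΔP = 1.433e+04 Pa = 14.33 kPa.

ΔP ≈ 14.33 kPa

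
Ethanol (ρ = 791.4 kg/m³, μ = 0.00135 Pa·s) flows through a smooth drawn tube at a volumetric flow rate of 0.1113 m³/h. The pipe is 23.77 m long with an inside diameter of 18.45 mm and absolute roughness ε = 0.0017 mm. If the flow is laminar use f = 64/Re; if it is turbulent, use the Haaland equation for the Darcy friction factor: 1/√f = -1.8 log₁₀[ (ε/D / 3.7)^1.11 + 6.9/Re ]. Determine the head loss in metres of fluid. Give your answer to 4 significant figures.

Q = 0.1113 m³/h = 0.1113/3600 = 3.092e-05 m³/s.
Cross-sectional area A = πD²/4 = π(0.01845)²/4 = 0.0002674 m²; mean velocity V = Q/A = 3.092e-05/0.0002674 = 0.1156 m/s.
Reynolds number Re = ρVD/μ = 791.4 · 0.1156 · 0.01845 / 0.00135 = 1251.
Re < 2300 → laminar flow, so f = 64/Re = 64/1251 = 0.05117 (the turbulent correlation is not needed).
Darcy-Weisbach: ΔP = f(L/D)(ρV²/2) = 0.05117·(23.77/0.01845)·(791.4·0.1156²/2) = 0.05117·1288·5.292 = 348.8 Pa.
Head loss h_f = ΔP/(ρg) = 348.8/(791.4·9.81) = 0.04493 m.

h_f ≈ 0.04493 m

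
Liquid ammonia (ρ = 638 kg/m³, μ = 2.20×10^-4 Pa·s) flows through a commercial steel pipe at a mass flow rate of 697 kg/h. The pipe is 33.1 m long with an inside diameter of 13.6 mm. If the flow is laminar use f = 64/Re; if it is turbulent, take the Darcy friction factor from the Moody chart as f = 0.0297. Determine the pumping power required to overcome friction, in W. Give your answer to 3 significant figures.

ṁ = 697 kg/h = 697/3600 = 0.1936 kg/s.
A = πD²/4 = π(0.0136)²/4 = 0.0001453 m²; mean velocity V = ṁ/(ρA) = 0.1936/(638 · 0.0001453) = 2.089 m/s.
Reynolds number Re = ρVD/μ = 638 · 2.089 · 0.0136 / 0.00022 = 8.239e+04.
Re > 4000 → turbulent; use the Moody-chart value f = 0.0297.
Darcy-Weisbach: ΔP = f(L/D)(ρV²/2) = 0.0297·(33.1/0.0136)·(638·2.089²/2) = 0.0297·2434·1392 = 1.006e+05 Pa.
Q = ṁ/ρ = 0.1936/638 = 0.0003035 m³/s.
Pumping power P = QΔP = 0.0003035·1.006e+05 = 30.54 W = 30.5 W.

P ≈ 30.5 W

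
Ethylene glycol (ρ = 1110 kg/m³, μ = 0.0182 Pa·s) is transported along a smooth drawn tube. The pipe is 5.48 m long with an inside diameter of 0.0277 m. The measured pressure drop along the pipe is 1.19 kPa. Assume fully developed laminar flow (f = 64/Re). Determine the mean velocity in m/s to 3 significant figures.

For laminar flow, f = 64/Re with Re = ρVD/μ, so Darcy-Weisbach reduces to ΔP = 32μLV/D². Solving for V: V = ΔP·D²/(32μL) = 1190·(0.0277)²/(32·0.0182·5.48) = 0.2861 m/s.
Check: Re = ρVD/μ = 1110·0.2861·0.0277/0.0182 = 483.3 < 2300, so the laminar assumption holds.

V ≈ 0.286 m/s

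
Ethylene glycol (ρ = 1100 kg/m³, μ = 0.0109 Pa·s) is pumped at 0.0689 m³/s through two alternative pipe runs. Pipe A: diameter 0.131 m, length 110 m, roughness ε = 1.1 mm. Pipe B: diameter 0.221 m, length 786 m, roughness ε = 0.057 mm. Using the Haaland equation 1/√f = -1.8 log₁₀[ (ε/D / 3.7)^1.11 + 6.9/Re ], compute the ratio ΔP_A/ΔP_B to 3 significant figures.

ΔP_A/ΔP_B ≈ 3.13

Pipe A: V = Q/A = 0.0689/0.01348 = 5.112 m/s; Re = 6.758e+04; ε/D = 0.0084; Haaland → f = 0.03674; ΔP_A = f(L/D)(ρV²/2) = 4.434e+05 Pa.
Pipe B: V = Q/A = 0.0689/0.03836 = 1.796 m/s; Re = 4.006e+04; ε/D = 0.000258; Haaland → f = 0.02247; ΔP_B = f(L/D)(ρV²/2) = 1.418e+05 Pa.
ΔP_A/ΔP_B = 4.434e+05/1.418e+05 = 3.13.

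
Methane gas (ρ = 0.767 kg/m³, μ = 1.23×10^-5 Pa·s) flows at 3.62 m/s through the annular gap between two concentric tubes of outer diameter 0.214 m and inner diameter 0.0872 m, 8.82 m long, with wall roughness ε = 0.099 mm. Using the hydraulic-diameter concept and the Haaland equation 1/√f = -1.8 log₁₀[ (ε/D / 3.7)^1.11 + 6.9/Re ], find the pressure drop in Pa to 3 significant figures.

Hydraulic diameter D_h = 4A/P = D_o - D_i = 0.214 - 0.0872 = 0.1268 m.
Re = ρVD_h/μ = 0.767·3.62·0.1268/1.23e-05 = 2.862e+04.
ε/D_h = 9.9e-05/0.1268 = 0.000781; Haaland gives 1/√f = -1.8 log₁₀[8.32e-05+0.000241] = 6.28, so f = 0.02535.
ΔP = f(L/D_h)(ρV²/2) = 0.02535·8.82/0.1268·5.026 = 8.862 Pa.

ΔP ≈ 8.86 Pa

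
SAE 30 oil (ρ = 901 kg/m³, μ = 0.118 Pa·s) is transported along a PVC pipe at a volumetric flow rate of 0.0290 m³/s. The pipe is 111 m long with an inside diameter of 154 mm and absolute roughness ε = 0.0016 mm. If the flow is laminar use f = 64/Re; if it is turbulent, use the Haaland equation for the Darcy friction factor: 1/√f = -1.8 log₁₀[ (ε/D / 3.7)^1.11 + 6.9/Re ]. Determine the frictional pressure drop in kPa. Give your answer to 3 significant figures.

Cross-sectional area A = πD²/4 = π(0.154)²/4 = 0.01863 m²; mean velocity V = Q/A = 0.029/0.01863 = 1.557 m/s.
Reynolds number Re = ρVD/μ = 901 · 1.557 · 0.154 / 0.118 = 1831.
Re < 2300 → laminar flow, so f = 64/Re = 64/1831 = 0.03496 (the turbulent correlation is not needed).
Darcy-Weisbach: ΔP = f(L/D)(ρV²/2) = 0.03496·(111/0.154)·(901·1.557²/2) = 0.03496·720.8·1092 = 2.752e+04 Pa.
ΔP = 2.752e+04 Pa = 27.5 kPa.

ΔP ≈ 27.5 kPa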